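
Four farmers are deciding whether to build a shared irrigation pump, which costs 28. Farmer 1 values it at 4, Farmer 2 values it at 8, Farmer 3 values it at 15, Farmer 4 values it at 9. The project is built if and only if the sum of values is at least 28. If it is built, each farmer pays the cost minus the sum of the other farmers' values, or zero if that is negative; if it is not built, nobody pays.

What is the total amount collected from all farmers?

Total value 36 ≥ cost 28, so it is built.
Farmer 1: others sum to 32; max(0, 28 - 32) = 0.
Farmer 2: others sum to 28; max(0, 28 - 28) = 0.
Farmer 3: others sum to 21; max(0, 28 - 21) = 7.
Farmer 4: others sum to 27; max(0, 28 - 27) = 1.
Total collected = 0 + 0 + 7 + 1 = 8.

8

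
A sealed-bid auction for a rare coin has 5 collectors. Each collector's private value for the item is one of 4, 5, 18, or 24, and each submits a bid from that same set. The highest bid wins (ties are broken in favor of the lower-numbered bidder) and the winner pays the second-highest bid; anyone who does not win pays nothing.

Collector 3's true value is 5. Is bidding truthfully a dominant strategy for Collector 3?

Check each profile of the others' bids and compare truth against every alternative bid.
Others bid (4, 4, 4, 4): truth gives 1, best alternative gives 1.
Others bid (4, 4, 4, 5): truth gives 0, best alternative gives 0.
Others bid (4, 4, 4, 18): truth gives 0, best alternative gives 0.
Others bid (4, 4, 4, 24): truth gives 0, best alternative gives 0.
Others bid (4, 4, 5, 4): truth gives 0, best alternative gives 0.
Others bid (4, 4, 5, 5): truth gives 0, best alternative gives 0.
(Remaining 250 profiles checked similarly; truth is weakly best in each.)
In every case the truthful bid is at least as good as any alternative, so it is a dominant strategy.

Yes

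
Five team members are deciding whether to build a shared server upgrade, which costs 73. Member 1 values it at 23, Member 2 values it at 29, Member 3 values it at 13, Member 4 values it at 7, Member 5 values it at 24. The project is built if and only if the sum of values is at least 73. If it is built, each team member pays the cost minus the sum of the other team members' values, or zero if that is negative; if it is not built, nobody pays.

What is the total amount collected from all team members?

7

Total value 96 ≥ cost 73, so it is built.
Member 1: others sum to 73; max(0, 73 - 73) = 0.
Member 2: others sum to 67; max(0, 73 - 67) = 6.
Member 3: others sum to 83; max(0, 73 - 83) = 0.
Member 4: others sum to 89; max(0, 73 - 89) = 0.
Member 5: others sum to 72; max(0, 73 - 72) = 1.
Total collected = 0 + 6 + 0 + 0 + 1 = 7.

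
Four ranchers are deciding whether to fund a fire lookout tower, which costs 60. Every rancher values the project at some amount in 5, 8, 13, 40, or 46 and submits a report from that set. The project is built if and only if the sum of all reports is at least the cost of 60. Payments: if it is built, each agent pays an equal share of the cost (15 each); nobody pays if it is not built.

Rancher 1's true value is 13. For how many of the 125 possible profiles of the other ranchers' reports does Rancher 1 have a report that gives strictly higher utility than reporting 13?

Others report (5, 5, 40): truth gives -2; report 5 gives 0 > -2. Violating.
Others report (5, 8, 40): truth gives -2; report 5 gives 0 > -2. Violating.
Others report (5, 40, 5): truth gives -2; report 5 gives 0 > -2. Violating.
Others report (5, 40, 8): truth gives -2; report 5 gives 0 > -2. Violating.
Others report (5, 5, 5): truth gives 0; no alternative beats it.
Others report (5, 5, 8): truth gives 0; no alternative beats it.
(Checking all 125 profiles: 9 have a profitable deviation, 116 do not.)

9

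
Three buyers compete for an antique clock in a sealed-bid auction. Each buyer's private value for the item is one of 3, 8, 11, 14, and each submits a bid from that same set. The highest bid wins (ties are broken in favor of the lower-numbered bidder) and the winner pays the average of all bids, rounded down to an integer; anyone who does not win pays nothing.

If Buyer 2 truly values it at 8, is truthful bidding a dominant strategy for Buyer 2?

Consider the case where Buyer 1 bids 8 and Buyer 3 bids 3.
Truthful bid 8: loses, pays 0, utility 0.
Bid 11 instead: wins, pays 7, utility 8 - 7 = 1.
Since 1 > 0, bidding 11 is strictly better here, so truthful bidding is not dominant.

No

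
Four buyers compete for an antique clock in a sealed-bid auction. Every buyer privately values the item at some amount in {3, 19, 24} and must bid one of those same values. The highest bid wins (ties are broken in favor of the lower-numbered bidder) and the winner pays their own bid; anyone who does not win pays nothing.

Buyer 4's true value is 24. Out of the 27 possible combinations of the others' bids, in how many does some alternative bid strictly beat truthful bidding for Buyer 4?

Others bid (3, 3, 3): truth gives 0; bid 19 gives 5 > 0. Violating.
Others bid (3, 3, 19): truth gives 0; no alternative beats it.
Others bid (3, 3, 24): truth gives 0; no alternative beats it.
(Checking all 27 profiles: 1 has a profitable deviation, 26 do not.)

1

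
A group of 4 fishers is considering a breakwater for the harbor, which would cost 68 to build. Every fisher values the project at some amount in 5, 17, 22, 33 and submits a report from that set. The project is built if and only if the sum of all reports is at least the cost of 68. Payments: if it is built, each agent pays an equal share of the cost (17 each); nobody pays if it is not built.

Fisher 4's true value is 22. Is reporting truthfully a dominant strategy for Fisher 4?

No

Consider the case where Fisher 1 reports 5, Fisher 2 reports 5 and Fisher 3 reports 33.
Truthful report 22: project not built, utility 0.
Report 33 instead: project built, pays 17, utility 22 - 17 = 5.
Since 5 > 0, reporting 33 is strictly better here, so truthful reporting is not dominant.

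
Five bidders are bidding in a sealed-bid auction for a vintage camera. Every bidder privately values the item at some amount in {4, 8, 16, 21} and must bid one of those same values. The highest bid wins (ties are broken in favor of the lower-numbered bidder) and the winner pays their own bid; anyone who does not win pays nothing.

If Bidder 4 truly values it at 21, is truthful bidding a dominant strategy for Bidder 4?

No

Consider the case where Bidder 1 bids 4, Bidder 2 bids 4, Bidder 3 bids 4 and Bidder 5 bids 4.
Truthful bid 21: wins, pays 21, utility 21 - 21 = 0.
Bid 8 instead: wins, pays 8, utility 21 - 8 = 13.
Since 13 > 0, bidding 8 is strictly better here, so truthful bidding is not dominant.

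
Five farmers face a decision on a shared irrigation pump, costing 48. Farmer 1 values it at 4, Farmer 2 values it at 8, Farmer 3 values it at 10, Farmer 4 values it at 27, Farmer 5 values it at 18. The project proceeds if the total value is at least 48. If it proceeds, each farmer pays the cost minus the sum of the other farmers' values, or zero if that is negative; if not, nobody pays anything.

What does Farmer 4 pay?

8

Total value 67 ≥ cost 48, so the project is built.
The other farmers' values sum to 40.
Cost minus that sum is 48 - 40 = 8.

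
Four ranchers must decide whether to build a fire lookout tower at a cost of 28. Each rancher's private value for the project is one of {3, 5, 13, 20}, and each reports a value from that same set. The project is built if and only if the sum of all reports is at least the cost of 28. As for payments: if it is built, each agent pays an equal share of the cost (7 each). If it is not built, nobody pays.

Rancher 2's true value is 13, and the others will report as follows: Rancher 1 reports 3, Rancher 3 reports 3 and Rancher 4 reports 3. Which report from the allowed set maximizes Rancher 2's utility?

Report 3: project not built, utility 0.
Report 5: project not built, utility 0.
Report 13: project not built, utility 0.
Report 20: project built, pays 7, utility 13 - 7 = 6.
The best choice is 20 with utility 6.

20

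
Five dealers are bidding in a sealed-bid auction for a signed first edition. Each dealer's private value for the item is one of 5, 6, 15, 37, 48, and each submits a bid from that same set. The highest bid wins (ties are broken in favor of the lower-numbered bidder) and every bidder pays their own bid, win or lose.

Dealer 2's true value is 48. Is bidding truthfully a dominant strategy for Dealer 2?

Consider the case where Dealer 1 bids 5, Dealer 3 bids 5, Dealer 4 bids 5 and Dealer 5 bids 5.
Truthful bid 48: wins, pays 48, utility 48 - 48 = 0.
Bid 6 instead: wins, pays 6, utility 48 - 6 = 42.
Since 42 > 0, bidding 6 is strictly better here, so truthful bidding is not dominant.

No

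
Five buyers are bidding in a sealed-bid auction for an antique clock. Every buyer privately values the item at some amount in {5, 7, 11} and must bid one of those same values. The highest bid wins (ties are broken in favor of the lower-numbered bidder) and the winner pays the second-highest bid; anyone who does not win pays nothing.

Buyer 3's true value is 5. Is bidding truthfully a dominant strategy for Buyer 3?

Yes

Check each profile of the others' bids and compare truth against every alternative bid.
Others bid (5, 5, 5, 7): truth gives 0, best alternative gives -2.
Others bid (5, 5, 7, 5): truth gives 0, best alternative gives -2.
Others bid (5, 5, 7, 7): truth gives 0, best alternative gives -2.
Others bid (5, 5, 5, 5): truth gives 0, best alternative gives 0.
Others bid (5, 5, 5, 11): truth gives 0, best alternative gives 0.
Others bid (5, 5, 7, 11): truth gives 0, best alternative gives 0.
(Remaining 75 profiles checked similarly; truth is weakly best in each.)
In every case the truthful bid is at least as good as any alternative, so it is a dominant strategy.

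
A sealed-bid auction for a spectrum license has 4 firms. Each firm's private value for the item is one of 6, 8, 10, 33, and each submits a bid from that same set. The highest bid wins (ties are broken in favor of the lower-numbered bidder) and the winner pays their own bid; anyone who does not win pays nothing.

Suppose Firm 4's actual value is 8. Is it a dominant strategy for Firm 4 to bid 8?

Check each profile of the others' bids and compare truth against every alternative bid.
Others bid (6, 6, 6): truth gives 0, best alternative gives 0.
Others bid (6, 6, 8): truth gives 0, best alternative gives 0.
Others bid (6, 6, 10): truth gives 0, best alternative gives 0.
Others bid (6, 6, 33): truth gives 0, best alternative gives 0.
Others bid (6, 8, 6): truth gives 0, best alternative gives 0.
Others bid (6, 8, 8): truth gives 0, best alternative gives 0.
(Remaining 58 profiles checked similarly; truth is weakly best in each.)
In every case the truthful bid is at least as good as any alternative, so it is a dominant strategy.

Yes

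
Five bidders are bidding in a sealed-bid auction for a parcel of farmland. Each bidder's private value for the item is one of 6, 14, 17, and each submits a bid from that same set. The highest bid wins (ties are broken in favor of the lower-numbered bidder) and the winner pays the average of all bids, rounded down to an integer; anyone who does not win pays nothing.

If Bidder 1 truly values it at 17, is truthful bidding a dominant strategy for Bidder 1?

Consider the case where Bidder 2 bids 6, Bidder 3 bids 6, Bidder 4 bids 6 and Bidder 5 bids 6.
Truthful bid 17: wins, pays 8, utility 17 - 8 = 9.
Bid 6 instead: wins, pays 6, utility 17 - 6 = 11.
Since 11 > 9, bidding 6 is strictly better here, so truthful bidding is not dominant.

No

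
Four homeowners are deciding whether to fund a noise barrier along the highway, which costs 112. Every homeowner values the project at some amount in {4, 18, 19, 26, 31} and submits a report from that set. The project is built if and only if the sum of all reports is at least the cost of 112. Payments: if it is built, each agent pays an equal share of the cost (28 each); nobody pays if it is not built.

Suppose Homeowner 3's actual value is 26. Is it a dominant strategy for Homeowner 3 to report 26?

Consider the case where Homeowner 1 reports 26, Homeowner 2 reports 31 and Homeowner 4 reports 31.
Truthful report 26: project built, pays 28, utility 26 - 28 = -2.
Report 4 instead: project not built, utility 0.
Since 0 > -2, reporting 4 is strictly better here, so truthful reporting is not dominant.

No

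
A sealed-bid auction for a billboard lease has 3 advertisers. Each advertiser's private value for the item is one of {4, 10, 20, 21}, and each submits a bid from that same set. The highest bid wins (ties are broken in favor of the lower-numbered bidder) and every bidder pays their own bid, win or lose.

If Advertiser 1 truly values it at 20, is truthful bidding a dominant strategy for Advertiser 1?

Consider the case where Advertiser 2 bids 4 and Advertiser 3 bids 4.
Truthful bid 20: wins, pays 20, utility 20 - 20 = 0.
Bid 4 instead: wins, pays 4, utility 20 - 4 = 16.
Since 16 > 0, bidding 4 is strictly better here, so truthful bidding is not dominant.

No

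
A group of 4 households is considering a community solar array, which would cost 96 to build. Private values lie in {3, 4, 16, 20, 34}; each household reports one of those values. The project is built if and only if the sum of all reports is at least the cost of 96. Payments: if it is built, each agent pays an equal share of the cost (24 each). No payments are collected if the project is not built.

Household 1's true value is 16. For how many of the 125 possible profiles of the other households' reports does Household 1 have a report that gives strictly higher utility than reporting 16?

Others report (16, 34, 34): truth gives -8; report 3 gives 0 > -8. Violating.
Others report (20, 34, 34): truth gives -8; report 3 gives 0 > -8. Violating.
Others report (34, 16, 34): truth gives -8; report 3 gives 0 > -8. Violating.
Others report (34, 20, 34): truth gives -8; report 3 gives 0 > -8. Violating.
Others report (3, 3, 3): truth gives 0; no alternative beats it.
Others report (3, 3, 4): truth gives 0; no alternative beats it.
(Checking all 125 profiles: 6 have a profitable deviation, 119 do not.)

6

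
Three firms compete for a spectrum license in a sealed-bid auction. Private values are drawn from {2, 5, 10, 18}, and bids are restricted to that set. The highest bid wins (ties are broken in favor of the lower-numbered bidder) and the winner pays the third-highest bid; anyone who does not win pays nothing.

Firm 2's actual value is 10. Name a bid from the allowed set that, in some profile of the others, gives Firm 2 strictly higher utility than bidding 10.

18

Suppose Firm 1 bids 2 and Firm 3 bids 18.
Bid 10: loses, pays 0, utility 0.
Bid 18: wins, pays 2, utility 10 - 2 = 8.
So bidding 18 beats truth here (8 > 0).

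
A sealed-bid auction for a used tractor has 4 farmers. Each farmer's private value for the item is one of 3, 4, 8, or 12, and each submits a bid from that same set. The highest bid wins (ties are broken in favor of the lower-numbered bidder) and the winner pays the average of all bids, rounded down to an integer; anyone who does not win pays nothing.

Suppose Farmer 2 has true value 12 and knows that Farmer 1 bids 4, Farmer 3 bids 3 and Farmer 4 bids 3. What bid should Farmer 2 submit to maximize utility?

Bid 3: loses, pays 0, utility 0.
Bid 4: loses, pays 0, utility 0.
Bid 8: wins, pays 4, utility 12 - 4 = 8.
Bid 12: wins, pays 5, utility 12 - 5 = 7.
The best choice is 8 with utility 8.

8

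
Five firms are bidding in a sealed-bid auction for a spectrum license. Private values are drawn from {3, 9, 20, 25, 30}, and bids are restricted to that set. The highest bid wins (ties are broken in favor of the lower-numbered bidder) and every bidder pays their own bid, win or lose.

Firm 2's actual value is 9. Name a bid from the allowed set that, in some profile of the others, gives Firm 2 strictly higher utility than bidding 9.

Suppose Firm 1 bids 3, Firm 3 bids 3, Firm 4 bids 3 and Firm 5 bids 20.
Bid 9: loses but pays 9, utility -9.
Bid 3: loses but pays 3, utility -3.
So bidding 3 beats truth here (-3 > -9).

3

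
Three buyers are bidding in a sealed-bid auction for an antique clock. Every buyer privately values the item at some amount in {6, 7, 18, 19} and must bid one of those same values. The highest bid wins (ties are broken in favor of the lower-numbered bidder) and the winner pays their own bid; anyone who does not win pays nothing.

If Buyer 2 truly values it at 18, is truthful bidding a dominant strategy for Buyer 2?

Consider the case where Buyer 1 bids 6 and Buyer 3 bids 6.
Truthful bid 18: wins, pays 18, utility 18 - 18 = 0.
Bid 7 instead: wins, pays 7, utility 18 - 7 = 11.
Since 11 > 0, bidding 7 is strictly better here, so truthful bidding is not dominant.

No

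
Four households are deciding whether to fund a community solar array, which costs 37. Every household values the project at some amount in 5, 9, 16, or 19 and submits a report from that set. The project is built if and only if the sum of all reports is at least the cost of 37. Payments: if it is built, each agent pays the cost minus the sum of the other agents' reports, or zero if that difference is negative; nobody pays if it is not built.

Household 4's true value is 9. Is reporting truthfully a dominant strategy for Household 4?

Check each profile of the others' reports and compare truth against every alternative report.
Others report (5, 16, 16): truth gives 9, best alternative gives 9.
Others report (5, 16, 19): truth gives 9, best alternative gives 9.
Others report (5, 19, 16): truth gives 9, best alternative gives 9.
Others report (5, 19, 19): truth gives 9, best alternative gives 9.
Others report (9, 9, 19): truth gives 9, best alternative gives 9.
Others report (9, 16, 16): truth gives 9, best alternative gives 9.
(Remaining 58 profiles checked similarly; truth is weakly best in each.)
In every case the truthful report is at least as good as any alternative, so it is a dominant strategy.

Yes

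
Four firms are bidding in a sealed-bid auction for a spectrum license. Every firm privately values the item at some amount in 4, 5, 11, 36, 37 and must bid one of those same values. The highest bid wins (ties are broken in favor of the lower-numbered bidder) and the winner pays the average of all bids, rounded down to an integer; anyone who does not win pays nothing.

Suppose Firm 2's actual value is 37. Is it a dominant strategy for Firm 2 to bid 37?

Consider the case where Firm 1 bids 4, Firm 3 bids 4 and Firm 4 bids 4.
Truthful bid 37: wins, pays 12, utility 37 - 12 = 25.
Bid 5 instead: wins, pays 4, utility 37 - 4 = 33.
Since 33 > 25, bidding 5 is strictly better here, so truthful bidding is not dominant.

No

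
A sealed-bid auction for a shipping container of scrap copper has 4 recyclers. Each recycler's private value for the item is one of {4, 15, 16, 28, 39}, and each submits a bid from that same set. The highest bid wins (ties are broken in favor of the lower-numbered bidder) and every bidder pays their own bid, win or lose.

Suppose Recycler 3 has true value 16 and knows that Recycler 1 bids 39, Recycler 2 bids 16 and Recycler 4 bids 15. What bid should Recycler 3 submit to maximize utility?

4

Bid 4: loses but pays 4, utility -4.
Bid 15: loses but pays 15, utility -15.
Bid 16: loses but pays 16, utility -16.
Bid 28: loses but pays 28, utility -28.
Bid 39: loses but pays 39, utility -39.
The best choice is 4 with utility -4.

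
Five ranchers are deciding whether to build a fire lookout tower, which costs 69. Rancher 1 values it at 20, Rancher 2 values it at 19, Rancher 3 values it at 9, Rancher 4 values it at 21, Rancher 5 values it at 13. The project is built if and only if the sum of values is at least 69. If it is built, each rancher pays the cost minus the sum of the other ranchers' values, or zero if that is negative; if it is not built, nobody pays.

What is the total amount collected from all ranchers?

21

Total value 82 ≥ cost 69, so it is built.
Rancher 1: others sum to 62; max(0, 69 - 62) = 7.
Rancher 2: others sum to 63; max(0, 69 - 63) = 6.
Rancher 3: others sum to 73; max(0, 69 - 73) = 0.
Rancher 4: others sum to 61; max(0, 69 - 61) = 8.
Rancher 5: others sum to 69; max(0, 69 - 69) = 0.
Total collected = 7 + 6 + 0 + 8 + 0 = 21.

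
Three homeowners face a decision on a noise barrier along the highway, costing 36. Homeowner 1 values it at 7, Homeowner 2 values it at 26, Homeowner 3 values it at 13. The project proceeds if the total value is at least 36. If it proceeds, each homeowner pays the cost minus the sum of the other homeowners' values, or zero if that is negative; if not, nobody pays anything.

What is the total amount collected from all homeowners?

Total value 46 ≥ cost 36, so it is built.
Homeowner 1: others sum to 39; max(0, 36 - 39) = 0.
Homeowner 2: others sum to 20; max(0, 36 - 20) = 16.
Homeowner 3: others sum to 33; max(0, 36 - 33) = 3.
Total collected = 0 + 16 + 3 = 19.

19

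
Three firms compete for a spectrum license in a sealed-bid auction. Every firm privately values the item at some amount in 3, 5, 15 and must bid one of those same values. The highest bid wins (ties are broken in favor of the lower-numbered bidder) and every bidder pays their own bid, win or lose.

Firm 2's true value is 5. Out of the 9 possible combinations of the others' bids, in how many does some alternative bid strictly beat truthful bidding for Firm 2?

7

Others bid (3, 15): truth gives -5; bid 3 gives -3 > -5. Violating.
Others bid (5, 3): truth gives -5; bid 3 gives -3 > -5. Violating.
Others bid (5, 5): truth gives -5; bid 3 gives -3 > -5. Violating.
Others bid (5, 15): truth gives -5; bid 3 gives -3 > -5. Violating.
Others bid (3, 3): truth gives 0; no alternative beats it.
Others bid (3, 5): truth gives 0; no alternative beats it.
(Checking all 9 profiles: 7 have a profitable deviation, 2 do not.)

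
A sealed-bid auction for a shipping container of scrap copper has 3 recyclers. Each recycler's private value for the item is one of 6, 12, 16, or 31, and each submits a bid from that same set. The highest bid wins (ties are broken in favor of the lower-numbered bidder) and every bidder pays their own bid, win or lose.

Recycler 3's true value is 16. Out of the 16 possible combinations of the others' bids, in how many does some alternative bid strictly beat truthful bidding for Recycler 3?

13

Others bid (6, 6): truth gives 0; bid 12 gives 4 > 0. Violating.
Others bid (6, 16): truth gives -16; bid 6 gives -6 > -16. Violating.
Others bid (6, 31): truth gives -16; bid 6 gives -6 > -16. Violating.
Others bid (12, 16): truth gives -16; bid 6 gives -6 > -16. Violating.
Others bid (6, 12): truth gives 0; no alternative beats it.
Others bid (12, 6): truth gives 0; no alternative beats it.
(Checking all 16 profiles: 13 have a profitable deviation, 3 do not.)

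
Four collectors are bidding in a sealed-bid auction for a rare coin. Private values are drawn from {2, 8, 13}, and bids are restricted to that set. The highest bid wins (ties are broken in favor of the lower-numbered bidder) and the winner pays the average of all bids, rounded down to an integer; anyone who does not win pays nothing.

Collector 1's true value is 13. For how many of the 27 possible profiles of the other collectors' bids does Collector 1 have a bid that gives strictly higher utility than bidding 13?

8

Others bid (2, 2, 2): truth gives 9; bid 2 gives 11 > 9. Violating.
Others bid (2, 2, 8): truth gives 7; bid 8 gives 8 > 7. Violating.
Others bid (2, 8, 2): truth gives 7; bid 8 gives 8 > 7. Violating.
Others bid (2, 8, 8): truth gives 6; bid 8 gives 7 > 6. Violating.
Others bid (2, 2, 13): truth gives 6; no alternative beats it.
Others bid (2, 8, 13): truth gives 4; no alternative beats it.
(Checking all 27 profiles: 8 have a profitable deviation, 19 do not.)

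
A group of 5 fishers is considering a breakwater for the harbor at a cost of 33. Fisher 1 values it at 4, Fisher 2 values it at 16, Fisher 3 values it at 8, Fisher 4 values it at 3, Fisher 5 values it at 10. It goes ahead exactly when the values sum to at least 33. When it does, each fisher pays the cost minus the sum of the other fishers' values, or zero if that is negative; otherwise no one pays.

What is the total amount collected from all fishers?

Total value 41 ≥ cost 33, so it is built.
Fisher 1: others sum to 37; max(0, 33 - 37) = 0.
Fisher 2: others sum to 25; max(0, 33 - 25) = 8.
Fisher 3: others sum to 33; max(0, 33 - 33) = 0.
Fisher 4: others sum to 38; max(0, 33 - 38) = 0.
Fisher 5: others sum to 31; max(0, 33 - 31) = 2.
Total collected = 0 + 8 + 0 + 0 + 2 = 10.

10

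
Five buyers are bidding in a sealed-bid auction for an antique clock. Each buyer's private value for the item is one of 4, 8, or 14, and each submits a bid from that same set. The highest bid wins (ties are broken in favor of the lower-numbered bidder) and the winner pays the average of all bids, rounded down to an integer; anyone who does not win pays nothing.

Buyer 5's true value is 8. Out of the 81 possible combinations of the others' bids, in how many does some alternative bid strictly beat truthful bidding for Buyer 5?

10

Others bid (4, 4, 4, 8): truth gives 0; bid 14 gives 2 > 0. Violating.
Others bid (4, 4, 8, 4): truth gives 0; bid 14 gives 2 > 0. Violating.
Others bid (4, 4, 8, 8): truth gives 0; bid 14 gives 1 > 0. Violating.
Others bid (4, 8, 4, 4): truth gives 0; bid 14 gives 2 > 0. Violating.
Others bid (4, 4, 4, 4): truth gives 4; no alternative beats it.
Others bid (4, 4, 4, 14): truth gives 0; no alternative beats it.
(Checking all 81 profiles: 10 have a profitable deviation, 71 do not.)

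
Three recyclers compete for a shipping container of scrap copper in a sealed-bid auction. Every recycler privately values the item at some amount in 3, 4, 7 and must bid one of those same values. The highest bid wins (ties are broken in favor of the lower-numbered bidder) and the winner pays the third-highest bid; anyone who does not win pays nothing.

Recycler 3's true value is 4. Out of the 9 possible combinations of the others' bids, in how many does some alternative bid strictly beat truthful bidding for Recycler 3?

Others bid (3, 4): truth gives 0; bid 7 gives 1 > 0. Violating.
Others bid (4, 3): truth gives 0; bid 7 gives 1 > 0. Violating.
Others bid (3, 3): truth gives 1; no alternative beats it.
Others bid (3, 7): truth gives 0; no alternative beats it.
(Checking all 9 profiles: 2 have a profitable deviation, 7 do not.)

2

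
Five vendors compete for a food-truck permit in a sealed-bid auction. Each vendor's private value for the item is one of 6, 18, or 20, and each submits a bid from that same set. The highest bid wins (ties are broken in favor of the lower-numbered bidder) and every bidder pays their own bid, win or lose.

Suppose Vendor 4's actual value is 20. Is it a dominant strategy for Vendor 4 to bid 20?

Consider the case where Vendor 1 bids 6, Vendor 2 bids 6, Vendor 3 bids 6 and Vendor 5 bids 6.
Truthful bid 20: wins, pays 20, utility 20 - 20 = 0.
Bid 18 instead: wins, pays 18, utility 20 - 18 = 2.
Since 2 > 0, bidding 18 is strictly better here, so truthful bidding is not dominant.

No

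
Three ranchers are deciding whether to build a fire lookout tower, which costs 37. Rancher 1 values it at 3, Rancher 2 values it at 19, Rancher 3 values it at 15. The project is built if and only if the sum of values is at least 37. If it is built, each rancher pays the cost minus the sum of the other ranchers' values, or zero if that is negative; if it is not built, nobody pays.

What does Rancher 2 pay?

19

Total value 37 ≥ cost 37, so the project is built.
The other ranchers' values sum to 18.
Cost minus that sum is 37 - 18 = 19.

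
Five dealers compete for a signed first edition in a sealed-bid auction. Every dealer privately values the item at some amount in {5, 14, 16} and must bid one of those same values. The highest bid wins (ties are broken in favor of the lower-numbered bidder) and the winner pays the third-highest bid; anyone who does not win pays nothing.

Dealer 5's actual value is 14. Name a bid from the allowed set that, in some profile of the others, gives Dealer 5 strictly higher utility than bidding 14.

Suppose Dealer 1 bids 5, Dealer 2 bids 5, Dealer 3 bids 5 and Dealer 4 bids 14.
Bid 14: loses, pays 0, utility 0.
Bid 16: wins, pays 5, utility 14 - 5 = 9.
So bidding 16 beats truth here (9 > 0).

16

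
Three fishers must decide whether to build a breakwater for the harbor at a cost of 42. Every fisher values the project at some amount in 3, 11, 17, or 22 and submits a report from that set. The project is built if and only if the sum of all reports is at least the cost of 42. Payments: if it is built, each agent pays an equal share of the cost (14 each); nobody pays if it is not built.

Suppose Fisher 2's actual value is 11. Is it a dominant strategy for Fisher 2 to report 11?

No

Consider the case where Fisher 1 reports 11 and Fisher 3 reports 22.
Truthful report 11: project built, pays 14, utility 11 - 14 = -3.
Report 3 instead: project not built, utility 0.
Since 0 > -3, reporting 3 is strictly better here, so truthful reporting is not dominant.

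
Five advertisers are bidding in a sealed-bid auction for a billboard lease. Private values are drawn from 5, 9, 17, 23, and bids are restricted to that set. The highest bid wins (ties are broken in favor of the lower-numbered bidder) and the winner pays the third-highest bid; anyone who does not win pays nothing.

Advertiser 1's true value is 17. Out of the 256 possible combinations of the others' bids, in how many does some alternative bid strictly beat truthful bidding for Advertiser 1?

32

Others bid (5, 5, 5, 23): truth gives 0; bid 23 gives 12 > 0. Violating.
Others bid (5, 5, 9, 23): truth gives 0; bid 23 gives 8 > 0. Violating.
Others bid (5, 5, 23, 5): truth gives 0; bid 23 gives 12 > 0. Violating.
Others bid (5, 5, 23, 9): truth gives 0; bid 23 gives 8 > 0. Violating.
Others bid (5, 5, 5, 5): truth gives 12; no alternative beats it.
Others bid (5, 5, 5, 9): truth gives 12; no alternative beats it.
(Checking all 256 profiles: 32 have a profitable deviation, 224 do not.)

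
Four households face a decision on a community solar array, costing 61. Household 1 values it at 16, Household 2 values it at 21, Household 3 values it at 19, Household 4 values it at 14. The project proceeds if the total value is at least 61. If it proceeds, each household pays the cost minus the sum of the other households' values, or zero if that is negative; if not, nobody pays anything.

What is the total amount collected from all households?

Total value 70 ≥ cost 61, so it is built.
Household 1: others sum to 54; max(0, 61 - 54) = 7.
Household 2: others sum to 49; max(0, 61 - 49) = 12.
Household 3: others sum to 51; max(0, 61 - 51) = 10.
Household 4: others sum to 56; max(0, 61 - 56) = 5.
Total collected = 7 + 12 + 10 + 5 = 34.

34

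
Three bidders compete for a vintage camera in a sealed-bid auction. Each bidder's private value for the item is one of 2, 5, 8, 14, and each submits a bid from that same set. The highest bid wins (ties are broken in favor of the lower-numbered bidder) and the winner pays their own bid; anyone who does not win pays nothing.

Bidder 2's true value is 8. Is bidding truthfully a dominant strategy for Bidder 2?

Consider the case where Bidder 1 bids 2 and Bidder 3 bids 2.
Truthful bid 8: wins, pays 8, utility 8 - 8 = 0.
Bid 5 instead: wins, pays 5, utility 8 - 5 = 3.
Since 3 > 0, bidding 5 is strictly better here, so truthful bidding is not dominant.

No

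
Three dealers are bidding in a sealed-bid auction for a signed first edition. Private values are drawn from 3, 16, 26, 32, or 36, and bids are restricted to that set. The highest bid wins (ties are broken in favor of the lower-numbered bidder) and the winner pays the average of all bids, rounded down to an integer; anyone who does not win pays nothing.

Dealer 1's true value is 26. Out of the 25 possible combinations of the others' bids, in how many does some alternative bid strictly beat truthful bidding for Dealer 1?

8

Others bid (3, 3): truth gives 16; bid 3 gives 23 > 16. Violating.
Others bid (3, 16): truth gives 11; bid 16 gives 15 > 11. Violating.
Others bid (3, 32): truth gives 0; bid 32 gives 4 > 0. Violating.
Others bid (3, 36): truth gives 0; bid 36 gives 1 > 0. Violating.
Others bid (3, 26): truth gives 8; no alternative beats it.
Others bid (16, 26): truth gives 4; no alternative beats it.
(Checking all 25 profiles: 8 have a profitable deviation, 17 do not.)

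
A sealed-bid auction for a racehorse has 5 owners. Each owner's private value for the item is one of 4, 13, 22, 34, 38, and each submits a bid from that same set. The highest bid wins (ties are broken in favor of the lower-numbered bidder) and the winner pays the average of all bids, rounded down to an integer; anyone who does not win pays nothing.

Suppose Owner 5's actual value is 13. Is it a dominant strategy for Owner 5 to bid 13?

Consider the case where Owner 1 bids 4, Owner 2 bids 4, Owner 3 bids 4 and Owner 4 bids 13.
Truthful bid 13: loses, pays 0, utility 0.
Bid 22 instead: wins, pays 9, utility 13 - 9 = 4.
Since 4 > 0, bidding 22 is strictly better here, so truthful bidding is not dominant.

No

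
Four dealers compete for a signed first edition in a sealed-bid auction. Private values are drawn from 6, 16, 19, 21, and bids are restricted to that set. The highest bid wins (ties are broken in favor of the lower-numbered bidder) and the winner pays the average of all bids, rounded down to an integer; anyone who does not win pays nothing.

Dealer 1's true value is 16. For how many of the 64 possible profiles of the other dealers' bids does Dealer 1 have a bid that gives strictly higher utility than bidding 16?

Others bid (6, 6, 6): truth gives 8; bid 6 gives 10 > 8. Violating.
Others bid (6, 6, 19): truth gives 0; bid 19 gives 4 > 0. Violating.
Others bid (6, 6, 21): truth gives 0; bid 21 gives 3 > 0. Violating.
Others bid (6, 16, 19): truth gives 0; bid 19 gives 1 > 0. Violating.
Others bid (6, 6, 16): truth gives 5; no alternative beats it.
Others bid (6, 16, 6): truth gives 5; no alternative beats it.
(Checking all 64 profiles: 16 have a profitable deviation, 48 do not.)

16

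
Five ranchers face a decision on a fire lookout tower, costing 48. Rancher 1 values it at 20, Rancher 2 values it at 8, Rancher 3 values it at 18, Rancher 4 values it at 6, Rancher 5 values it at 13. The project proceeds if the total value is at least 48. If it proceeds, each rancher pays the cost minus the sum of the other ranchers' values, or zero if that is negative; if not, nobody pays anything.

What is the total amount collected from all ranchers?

4

Total value 65 ≥ cost 48, so it is built.
Rancher 1: others sum to 45; max(0, 48 - 45) = 3.
Rancher 2: others sum to 57; max(0, 48 - 57) = 0.
Rancher 3: others sum to 47; max(0, 48 - 47) = 1.
Rancher 4: others sum to 59; max(0, 48 - 59) = 0.
Rancher 5: others sum to 52; max(0, 48 - 52) = 0.
Total collected = 3 + 0 + 1 + 0 + 0 = 4.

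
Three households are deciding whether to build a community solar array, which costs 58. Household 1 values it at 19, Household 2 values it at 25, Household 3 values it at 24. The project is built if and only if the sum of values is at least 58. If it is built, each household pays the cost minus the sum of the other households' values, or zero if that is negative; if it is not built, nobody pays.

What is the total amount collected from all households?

38

Total value 68 ≥ cost 58, so it is built.
Household 1: others sum to 49; max(0, 58 - 49) = 9.
Household 2: others sum to 43; max(0, 58 - 43) = 15.
Household 3: others sum to 44; max(0, 58 - 44) = 14.
Total collected = 9 + 15 + 14 = 38.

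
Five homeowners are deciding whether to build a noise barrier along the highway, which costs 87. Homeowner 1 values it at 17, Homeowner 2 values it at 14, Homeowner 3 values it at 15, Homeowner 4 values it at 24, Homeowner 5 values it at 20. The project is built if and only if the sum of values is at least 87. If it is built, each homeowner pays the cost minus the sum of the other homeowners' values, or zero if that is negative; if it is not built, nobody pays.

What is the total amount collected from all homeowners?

Total value 90 ≥ cost 87, so it is built.
Homeowner 1: others sum to 73; max(0, 87 - 73) = 14.
Homeowner 2: others sum to 76; max(0, 87 - 76) = 11.
Homeowner 3: others sum to 75; max(0, 87 - 75) = 12.
Homeowner 4: others sum to 66; max(0, 87 - 66) = 21.
Homeowner 5: others sum to 70; max(0, 87 - 70) = 17.
Total collected = 14 + 11 + 12 + 21 + 17 = 75.

75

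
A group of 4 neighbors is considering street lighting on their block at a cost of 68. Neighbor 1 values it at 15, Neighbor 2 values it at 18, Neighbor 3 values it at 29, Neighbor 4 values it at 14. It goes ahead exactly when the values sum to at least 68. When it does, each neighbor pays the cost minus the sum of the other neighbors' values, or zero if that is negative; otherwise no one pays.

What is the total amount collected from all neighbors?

Total value 76 ≥ cost 68, so it is built.
Neighbor 1: others sum to 61; max(0, 68 - 61) = 7.
Neighbor 2: others sum to 58; max(0, 68 - 58) = 10.
Neighbor 3: others sum to 47; max(0, 68 - 47) = 21.
Neighbor 4: others sum to 62; max(0, 68 - 62) = 6.
Total collected = 7 + 10 + 21 + 6 = 44.

44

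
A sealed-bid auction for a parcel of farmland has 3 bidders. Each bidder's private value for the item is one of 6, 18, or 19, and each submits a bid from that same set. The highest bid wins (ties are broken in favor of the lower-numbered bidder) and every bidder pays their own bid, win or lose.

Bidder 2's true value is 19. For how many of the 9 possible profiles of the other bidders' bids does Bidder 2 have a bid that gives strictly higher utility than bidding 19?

Others bid (6, 6): truth gives 0; bid 18 gives 1 > 0. Violating.
Others bid (6, 18): truth gives 0; bid 18 gives 1 > 0. Violating.
Others bid (19, 6): truth gives -19; bid 6 gives -6 > -19. Violating.
Others bid (19, 18): truth gives -19; bid 6 gives -6 > -19. Violating.
Others bid (6, 19): truth gives 0; no alternative beats it.
Others bid (18, 6): truth gives 0; no alternative beats it.
(Checking all 9 profiles: 5 have a profitable deviation, 4 do not.)

5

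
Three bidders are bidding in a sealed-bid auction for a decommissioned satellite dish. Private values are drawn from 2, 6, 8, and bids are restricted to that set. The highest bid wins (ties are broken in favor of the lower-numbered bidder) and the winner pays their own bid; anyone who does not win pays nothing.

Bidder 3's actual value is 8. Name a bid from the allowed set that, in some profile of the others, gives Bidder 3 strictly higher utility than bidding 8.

Suppose Bidder 1 bids 2 and Bidder 2 bids 2.
Bid 8: wins, pays 8, utility 8 - 8 = 0.
Bid 6: wins, pays 6, utility 8 - 6 = 2.
So bidding 6 beats truth here (2 > 0).

6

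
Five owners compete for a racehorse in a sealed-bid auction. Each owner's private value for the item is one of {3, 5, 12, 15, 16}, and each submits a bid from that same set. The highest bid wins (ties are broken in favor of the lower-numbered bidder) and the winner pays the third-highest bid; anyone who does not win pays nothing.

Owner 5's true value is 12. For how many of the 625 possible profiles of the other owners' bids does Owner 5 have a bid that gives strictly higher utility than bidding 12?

64

Others bid (3, 3, 3, 12): truth gives 0; bid 15 gives 9 > 0. Violating.
Others bid (3, 3, 3, 15): truth gives 0; bid 16 gives 9 > 0. Violating.
Others bid (3, 3, 5, 12): truth gives 0; bid 15 gives 7 > 0. Violating.
Others bid (3, 3, 5, 15): truth gives 0; bid 16 gives 7 > 0. Violating.
Others bid (3, 3, 3, 3): truth gives 9; no alternative beats it.
Others bid (3, 3, 3, 5): truth gives 9; no alternative beats it.
(Checking all 625 profiles: 64 have a profitable deviation, 561 do not.)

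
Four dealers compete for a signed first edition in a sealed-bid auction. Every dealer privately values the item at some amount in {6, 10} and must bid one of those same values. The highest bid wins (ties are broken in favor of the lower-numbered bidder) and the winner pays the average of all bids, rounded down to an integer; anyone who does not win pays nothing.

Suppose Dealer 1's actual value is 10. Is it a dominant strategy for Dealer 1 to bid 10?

Consider the case where Dealer 2 bids 6, Dealer 3 bids 6 and Dealer 4 bids 6.
Truthful bid 10: wins, pays 7, utility 10 - 7 = 3.
Bid 6 instead: wins, pays 6, utility 10 - 6 = 4.
Since 4 > 3, bidding 6 is strictly better here, so truthful bidding is not dominant.

No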